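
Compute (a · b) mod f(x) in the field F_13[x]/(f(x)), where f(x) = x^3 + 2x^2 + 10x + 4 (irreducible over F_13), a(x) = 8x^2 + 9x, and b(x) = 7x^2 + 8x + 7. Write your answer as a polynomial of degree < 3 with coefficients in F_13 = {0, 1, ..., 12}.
a · b ≡ 6x^2 + x + 5 (mod f(x))

Multiply in F_13[x]: a(x)·b(x) = (8x^2 + 9x)·(7x^2 + 8x + 7) = 4x^4 + 10x^3 + 11x^2 + 11x. This has degree ≥ 3, so divide by f(x) over F_13: 4x^4 + 10x^3 + 11x^2 + 11x = (4x + 2)·(x^3 + 2x^2 + 10x + 4) + (6x^2 + x + 5). Hence a·b ≡ 6x^2 + x + 5 (mod f). (F_13[x]/(f) is a field with 13^3 = 2197 elements since f is irreducible of degree 3.)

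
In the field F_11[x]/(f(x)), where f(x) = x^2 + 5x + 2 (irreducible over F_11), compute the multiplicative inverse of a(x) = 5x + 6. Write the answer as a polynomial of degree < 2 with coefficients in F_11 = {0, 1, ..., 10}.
a(x)^(-1) ≡ 3x + 7 (mod f(x))

Since f is irreducible over F_11, F_11[x]/(f) is a field and a(x) ≠ 0 has an inverse. Apply the extended Euclidean algorithm to f(x) and a(x) in F_11[x]: f(x) = (9x + 10)·a(x) + (8). The last nonzero remainder is the constant 8 = gcd(f, a) in F_11. Back-substituting through the division chain expresses 8 = s(x)·a(x) + t(x)·f(x) with s(x) ≡ 2x + 1 (mod f), so (2x + 1)·a(x) ≡ 8 (mod f). Multiplying by 8^(-1) ≡ 7 in F_11 gives a(x)^(-1) ≡ 7·(2x + 1) ≡ 3x + 7 (mod f). Check: (5x + 6)·(3x + 7) = 4x^2 + 9x + 9 ≡ 1 (mod x^2 + 5x + 2).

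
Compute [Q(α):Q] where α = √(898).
[Q(α):Q] = 2

[Q(α):Q] equals the degree of the minimal polynomial of α. Here α^2 = 898 and x^2 - 898 is irreducible (d = 898 is squarefree, ≠ 1, hence not a square), so deg(m_α) = 2. Thus [Q(α):Q] = 2.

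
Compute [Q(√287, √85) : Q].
[Q(√287, √85) : Q] = 4

[Q(√287):Q] = 2 (min poly x^2 - 287, irreducible since 287 is squarefree > 1). For the top step, suppose √85 ∈ Q(√287), say √85 = c + d√287 with c, d ∈ Q. Squaring: 85 = c^2 + 287d^2 + 2cd√287. Since √287 ∉ Q this forces 2cd = 0. If d = 0 then √85 = c ∈ Q, contradicting 85 squarefree > 1. If c = 0 then 85 = 287d^2, so 287·85 = (287d)^2 is a perfect square in Q — but 287·85 = 24395 is not a perfect square (since 287 and 85 are distinct squarefree integers). Contradiction. Hence √85 ∉ Q(√287), so x^2 - 85 stays irreducible over Q(√287) and [Q(√287, √85) : Q(√287)] = 2. By the tower law, [Q(√287, √85) : Q] = 2 · 2 = 4.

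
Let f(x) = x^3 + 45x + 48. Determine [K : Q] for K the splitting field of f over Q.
[K : Q] = 6

By the rational root test, any rational root of the monic integer polynomial f(x) = x^3 + 45x + 48 must be an integer dividing the constant term 48, i.e. one of ±{1, 2, 3, 4, 6, 8, 12, 16, 24, 48}. Evaluating: f(1) = 94, f(-1) = 2, f(2) = 146, f(-2) = -50, f(3) = 210, f(-3) = -114, f(4) = 292, f(-4) = -196, f(6) = 534, f(-6) = -438, f(8) = 920, f(-8) = -824, f(12) = 2316, f(-12) = -2220, f(16) = 4864, f(-16) = -4768, f(24) = 14952, f(-24) = -14856, f(48) = 112800, f(-48) = -112704; none is 0, so f has no rational root and is therefore irreducible over Q (a cubic with no linear factor over a field is irreducible). For an irreducible cubic, the Galois group is A_3 or S_3 according as the discriminant disc(f) = -4a^3 - 27b^2 = -4·(45)^3 - 27·(48)^2 = -426708 is or is not a square in Q. Here disc(f) = -426708 is not a perfect square in Q, so the Galois group of f over Q is not contained in A_3 and must be all of S_3. The splitting field has degree |S_3| = 6 over Q, so [K : Q] = 6.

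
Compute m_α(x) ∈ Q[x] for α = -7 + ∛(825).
m_α(x) = x^3 + 21x^2 + 147x - 482

Set β = α + 7 = ∛(825), so β^3 = 825. Then (α + 7)^3 - 825 = 0, i.e. α is a root of g(x) = (x + 7)^3 - 825 = x^3 + 21x^2 + 147x - 482. Since g(x) = h(x + 7) where h(x) = x^3 - 825, and h is irreducible over Q (because 825 is not a perfect cube, so h has no rational root, and a monic cubic with no rational root is irreducible), g is also irreducible (irreducibility is preserved under the substitution x → x + 7). Hence m_α(x) = x^3 + 21x^2 + 147x - 482.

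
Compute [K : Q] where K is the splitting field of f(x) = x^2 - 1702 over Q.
[K : Q] = 2

f(x) = x^2 - 1702 factors as (x - √1702)(x + √1702). The splitting field is K = Q(√1702). Since 1702 is squarefree and > 1, it is not a perfect square, so x^2 - 1702 is irreducible over Q and [Q(√1702) : Q] = 2. Hence [K : Q] = 2.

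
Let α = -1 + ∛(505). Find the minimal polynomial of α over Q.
m_α(x) = x^3 + 3x^2 + 3x - 504

Set β = α + 1 = ∛(505), so β^3 = 505. Then (α + 1)^3 - 505 = 0, i.e. α is a root of g(x) = (x + 1)^3 - 505 = x^3 + 3x^2 + 3x - 504. Since g(x) = h(x + 1) where h(x) = x^3 - 505, and h is irreducible over Q (because 505 is not a perfect cube, so h has no rational root, and a monic cubic with no rational root is irreducible), g is also irreducible (irreducibility is preserved under the substitution x → x + 1). Hence m_α(x) = x^3 + 3x^2 + 3x - 504.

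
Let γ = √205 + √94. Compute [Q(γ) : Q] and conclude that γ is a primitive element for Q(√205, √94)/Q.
[Q(γ) : Q] = 4 (equivalently, Q(γ) = Q(√205, √94))

Obviously Q(γ) ⊆ Q(√205, √94), and [Q(√205, √94):Q] = 4 (since 205, 94 are distinct squarefree integers > 1 with 19270 not a perfect square). To show equality we compute the minimal polynomial of γ. From γ = √205 + √94: γ^2 = 205 + 2√(19270) + 94 = 299 + 2√(19270), so γ^2 - 299 = 2√(19270); squaring, (γ^2 - 299)^2 = 4·19270, i.e. γ^4 - 598γ^2 + 89401 - 77080 = 0, i.e. γ^4 - 598γ^2 + 12321 = 0. So γ is a root of x^4 - 598x^2 + 12321. This polynomial is irreducible over Q: it has no rational root (each ±√205 ± √94 is irrational), and any factorization into two quadratics over Q would force √(19270) ∈ Q (pairing opposite roots) or √205, √94 ∈ Q (other pairings), all impossible. Hence [Q(γ):Q] = 4 = [Q(√205, √94):Q], so Q(γ) = Q(√205, √94).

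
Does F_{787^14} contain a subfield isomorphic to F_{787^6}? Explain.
No: F_{787^6} is not a subfield of F_{787^14}

F_{p^m} embeds in F_{p^n} iff m | n. Here 6 ∤ 14 (since 14 = 2·6 + 2 with remainder 2 ≠ 0), so F_{787^6} is not a subfield of F_{787^14}. Equivalently: if it were, the tower law would give 6 = [F_{787^6}:F_787] dividing [F_{787^14}:F_787] = 14, contradiction.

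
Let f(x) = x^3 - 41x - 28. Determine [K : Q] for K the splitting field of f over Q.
[K : Q] = 6

By the rational root test, any rational root of the monic integer polynomial f(x) = x^3 - 41x - 28 must be an integer dividing the constant term -28, i.e. one of ±{1, 2, 4, 7, 14, 28}. Evaluating: f(1) = -68, f(-1) = 12, f(2) = -102, f(-2) = 46, f(4) = -128, f(-4) = 72, f(7) = 28, f(-7) = -84, f(14) = 2142, f(-14) = -2198, f(28) = 20776, f(-28) = -20832; none is 0, so f has no rational root and is therefore irreducible over Q (a cubic with no linear factor over a field is irreducible). For an irreducible cubic, the Galois group is A_3 or S_3 according as the discriminant disc(f) = -4a^3 - 27b^2 = -4·(-41)^3 - 27·(-28)^2 = 254516 is or is not a square in Q. Here disc(f) = 254516 is not a perfect square in Q, so the Galois group of f over Q is not contained in A_3 and must be all of S_3. The splitting field has degree |S_3| = 6 over Q, so [K : Q] = 6.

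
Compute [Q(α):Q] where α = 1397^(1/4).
[Q(α):Q] = 4

α is a root of x^4 - 1397. By Eisenstein's criterion at the prime p = 11 (which divides the constant term 1397 but p^2 = 121 does not, since 1397 is squarefree), x^4 - 1397 is irreducible over Q. Hence [Q(α):Q] = 4.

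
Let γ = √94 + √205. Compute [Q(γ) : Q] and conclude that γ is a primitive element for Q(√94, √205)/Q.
[Q(γ) : Q] = 4 (equivalently, Q(γ) = Q(√94, √205))

Obviously Q(γ) ⊆ Q(√94, √205), and [Q(√94, √205):Q] = 4 (since 94, 205 are distinct squarefree integers > 1 with 19270 not a perfect square). To show equality we compute the minimal polynomial of γ. From γ = √94 + √205: γ^2 = 94 + 2√(19270) + 205 = 299 + 2√(19270), so γ^2 - 299 = 2√(19270); squaring, (γ^2 - 299)^2 = 4·19270, i.e. γ^4 - 598γ^2 + 89401 - 77080 = 0, i.e. γ^4 - 598γ^2 + 12321 = 0. So γ is a root of x^4 - 598x^2 + 12321. This polynomial is irreducible over Q: it has no rational root (each ±√94 ± √205 is irrational), and any factorization into two quadratics over Q would force √(19270) ∈ Q (pairing opposite roots) or √94, √205 ∈ Q (other pairings), all impossible. Hence [Q(γ):Q] = 4 = [Q(√94, √205):Q], so Q(γ) = Q(√94, √205).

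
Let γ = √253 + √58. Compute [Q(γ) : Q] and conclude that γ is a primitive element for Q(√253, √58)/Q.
[Q(γ) : Q] = 4 (equivalently, Q(γ) = Q(√253, √58))

Obviously Q(γ) ⊆ Q(√253, √58), and [Q(√253, √58):Q] = 4 (since 253, 58 are distinct squarefree integers > 1 with 14674 not a perfect square). To show equality we compute the minimal polynomial of γ. From γ = √253 + √58: γ^2 = 253 + 2√(14674) + 58 = 311 + 2√(14674), so γ^2 - 311 = 2√(14674); squaring, (γ^2 - 311)^2 = 4·14674, i.e. γ^4 - 622γ^2 + 96721 - 58696 = 0, i.e. γ^4 - 622γ^2 + 38025 = 0. So γ is a root of x^4 - 622x^2 + 38025. This polynomial is irreducible over Q: it has no rational root (each ±√253 ± √58 is irrational), and any factorization into two quadratics over Q would force √(14674) ∈ Q (pairing opposite roots) or √253, √58 ∈ Q (other pairings), all impossible. Hence [Q(γ):Q] = 4 = [Q(√253, √58):Q], so Q(γ) = Q(√253, √58).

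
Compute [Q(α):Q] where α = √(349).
[Q(α):Q] = 2

[Q(α):Q] equals the degree of the minimal polynomial of α. Here α^2 = 349 and x^2 - 349 is irreducible (d = 349 is squarefree, ≠ 1, hence not a square), so deg(m_α) = 2. Thus [Q(α):Q] = 2.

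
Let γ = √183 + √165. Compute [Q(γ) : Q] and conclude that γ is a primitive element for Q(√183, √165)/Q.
[Q(γ) : Q] = 4 (equivalently, Q(γ) = Q(√183, √165))

Obviously Q(γ) ⊆ Q(√183, √165), and [Q(√183, √165):Q] = 4 (since 183, 165 are distinct squarefree integers > 1 with 30195 not a perfect square). To show equality we compute the minimal polynomial of γ. From γ = √183 + √165: γ^2 = 183 + 2√(30195) + 165 = 348 + 2√(30195), so γ^2 - 348 = 2√(30195); squaring, (γ^2 - 348)^2 = 4·30195, i.e. γ^4 - 696γ^2 + 121104 - 120780 = 0, i.e. γ^4 - 696γ^2 + 324 = 0. So γ is a root of x^4 - 696x^2 + 324. This polynomial is irreducible over Q: it has no rational root (each ±√183 ± √165 is irrational), and any factorization into two quadratics over Q would force √(30195) ∈ Q (pairing opposite roots) or √183, √165 ∈ Q (other pairings), all impossible. Hence [Q(γ):Q] = 4 = [Q(√183, √165):Q], so Q(γ) = Q(√183, √165).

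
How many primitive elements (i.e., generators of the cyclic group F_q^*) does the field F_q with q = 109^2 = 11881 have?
There are φ(11880) = 2880 primitive elements

F_q^* is cyclic of order q - 1 = 11880. A cyclic group of order m has exactly φ(m) generators. Here m = 11880 = 2^3 · 3^3 · 5 · 11, so the number of primitive elements is φ(11880) = 2880.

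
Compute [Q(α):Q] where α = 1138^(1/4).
[Q(α):Q] = 4

α is a root of x^4 - 1138. By Eisenstein's criterion at the prime p = 2 (which divides the constant term 1138 but p^2 = 4 does not, since 1138 is squarefree), x^4 - 1138 is irreducible over Q. Hence [Q(α):Q] = 4.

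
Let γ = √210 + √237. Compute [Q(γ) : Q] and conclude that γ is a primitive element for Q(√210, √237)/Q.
[Q(γ) : Q] = 4 (equivalently, Q(γ) = Q(√210, √237))

Obviously Q(γ) ⊆ Q(√210, √237), and [Q(√210, √237):Q] = 4 (since 210, 237 are distinct squarefree integers > 1 with 49770 not a perfect square). To show equality we compute the minimal polynomial of γ. From γ = √210 + √237: γ^2 = 210 + 2√(49770) + 237 = 447 + 2√(49770), so γ^2 - 447 = 2√(49770); squaring, (γ^2 - 447)^2 = 4·49770, i.e. γ^4 - 894γ^2 + 199809 - 199080 = 0, i.e. γ^4 - 894γ^2 + 729 = 0. So γ is a root of x^4 - 894x^2 + 729. This polynomial is irreducible over Q: it has no rational root (each ±√210 ± √237 is irrational), and any factorization into two quadratics over Q would force √(49770) ∈ Q (pairing opposite roots) or √210, √237 ∈ Q (other pairings), all impossible. Hence [Q(γ):Q] = 4 = [Q(√210, √237):Q], so Q(γ) = Q(√210, √237).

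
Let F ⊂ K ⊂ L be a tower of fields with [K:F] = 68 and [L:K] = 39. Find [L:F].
[L:F] = 2652

The tower law says that for any tower of field extensions F ⊂ K ⊂ L with finite degrees, [L:F] = [L:K] · [K:F]. Here this gives [L:F] = 39 · 68 = 2652.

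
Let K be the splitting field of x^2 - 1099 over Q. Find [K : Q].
[K : Q] = 2

f(x) = x^2 - 1099 factors as (x - √1099)(x + √1099). The splitting field is K = Q(√1099). Since 1099 is squarefree and > 1, it is not a perfect square, so x^2 - 1099 is irreducible over Q and [Q(√1099) : Q] = 2. Hence [K : Q] = 2.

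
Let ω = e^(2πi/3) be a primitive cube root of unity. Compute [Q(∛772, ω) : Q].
[Q(∛772, ω) : Q] = 6

[Q(∛772):Q] = 3 (min poly x^3 - 772, irreducible since 772 is not a perfect cube). [Q(ω):Q] = 2 (min poly x^2 + x + 1). Since Q(∛772) ⊂ R and ω ∉ R, we have ω ∉ Q(∛772), so x^2 + x + 1 remains irreducible over Q(∛772) and [Q(∛772, ω) : Q(∛772)] = 2. By the tower law, [Q(∛772, ω) : Q] = 3 · 2 = 6. (In fact Q(∛772, ω) is the splitting field of x^3 - 772 over Q.)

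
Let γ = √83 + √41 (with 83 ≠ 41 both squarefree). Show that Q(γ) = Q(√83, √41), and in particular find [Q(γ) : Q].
[Q(γ) : Q] = 4 (equivalently, Q(γ) = Q(√83, √41))

Obviously Q(γ) ⊆ Q(√83, √41), and [Q(√83, √41):Q] = 4 (since 83, 41 are distinct squarefree integers > 1 with 3403 not a perfect square). To show equality we compute the minimal polynomial of γ. From γ = √83 + √41: γ^2 = 83 + 2√(3403) + 41 = 124 + 2√(3403), so γ^2 - 124 = 2√(3403); squaring, (γ^2 - 124)^2 = 4·3403, i.e. γ^4 - 248γ^2 + 15376 - 13612 = 0, i.e. γ^4 - 248γ^2 + 1764 = 0. So γ is a root of x^4 - 248x^2 + 1764. This polynomial is irreducible over Q: it has no rational root (each ±√83 ± √41 is irrational), and any factorization into two quadratics over Q would force √(3403) ∈ Q (pairing opposite roots) or √83, √41 ∈ Q (other pairings), all impossible. Hence [Q(γ):Q] = 4 = [Q(√83, √41):Q], so Q(γ) = Q(√83, √41).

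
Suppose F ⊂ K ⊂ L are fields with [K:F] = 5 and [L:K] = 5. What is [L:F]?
[L:F] = 25

The tower law says that for any tower of field extensions F ⊂ K ⊂ L with finite degrees, [L:F] = [L:K] · [K:F]. Here this gives [L:F] = 5 · 5 = 25.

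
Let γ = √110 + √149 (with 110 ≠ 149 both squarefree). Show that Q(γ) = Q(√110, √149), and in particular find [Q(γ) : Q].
[Q(γ) : Q] = 4 (equivalently, Q(γ) = Q(√110, √149))

Obviously Q(γ) ⊆ Q(√110, √149), and [Q(√110, √149):Q] = 4 (since 110, 149 are distinct squarefree integers > 1 with 16390 not a perfect square). To show equality we compute the minimal polynomial of γ. From γ = √110 + √149: γ^2 = 110 + 2√(16390) + 149 = 259 + 2√(16390), so γ^2 - 259 = 2√(16390); squaring, (γ^2 - 259)^2 = 4·16390, i.e. γ^4 - 518γ^2 + 67081 - 65560 = 0, i.e. γ^4 - 518γ^2 + 1521 = 0. So γ is a root of x^4 - 518x^2 + 1521. This polynomial is irreducible over Q: it has no rational root (each ±√110 ± √149 is irrational), and any factorization into two quadratics over Q would force √(16390) ∈ Q (pairing opposite roots) or √110, √149 ∈ Q (other pairings), all impossible. Hence [Q(γ):Q] = 4 = [Q(√110, √149):Q], so Q(γ) = Q(√110, √149).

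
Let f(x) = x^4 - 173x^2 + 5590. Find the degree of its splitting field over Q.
[K : Q] = 4

Solving the quadratic in x^2: x^2 = (173 ± √(173^2 - 4·5590))/2 = (173 ± √7569)/2 = (173 ± 87)/2, giving x^2 = 130 or x^2 = 43. So f(x) = (x^2 - 130)(x^2 - 43) and the roots of f are ±√130, ±√43. Hence the splitting field is K = Q(√130, √43). Since 130 and 43 are distinct squarefree integers > 1, their product 5590 is not a perfect square, so √43 ∉ Q(√130). By the tower law [K:Q] = [Q(√130,√43):Q(√130)] · [Q(√130):Q] = 2 · 2 = 4.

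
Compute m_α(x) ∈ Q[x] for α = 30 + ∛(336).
m_α(x) = x^3 - 90x^2 + 2700x - 27336

Set β = α - 30 = ∛(336), so β^3 = 336. Then (α - 30)^3 - 336 = 0, i.e. α is a root of g(x) = (x - 30)^3 - 336 = x^3 - 90x^2 + 2700x - 27336. Since g(x) = h(x - 30) where h(x) = x^3 - 336, and h is irreducible over Q (because 336 is not a perfect cube, so h has no rational root, and a monic cubic with no rational root is irreducible), g is also irreducible (irreducibility is preserved under the substitution x → x - 30). Hence m_α(x) = x^3 - 90x^2 + 2700x - 27336.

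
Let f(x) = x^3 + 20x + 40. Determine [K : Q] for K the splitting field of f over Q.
[K : Q] = 6

By the rational root test, any rational root of the monic integer polynomial f(x) = x^3 + 20x + 40 must be an integer dividing the constant term 40, i.e. one of ±{1, 2, 4, 5, 8, 10, 20, 40}. Evaluating: f(1) = 61, f(-1) = 19, f(2) = 88, f(-2) = -8, f(4) = 184, f(-4) = -104, f(5) = 265, f(-5) = -185, f(8) = 712, f(-8) = -632, f(10) = 1240, f(-10) = -1160, f(20) = 8440, f(-20) = -8360, f(40) = 64840, f(-40) = -64760; none is 0, so f has no rational root and is therefore irreducible over Q (a cubic with no linear factor over a field is irreducible). For an irreducible cubic, the Galois group is A_3 or S_3 according as the discriminant disc(f) = -4a^3 - 27b^2 = -4·(20)^3 - 27·(40)^2 = -75200 is or is not a square in Q. Here disc(f) = -75200 is not a perfect square in Q, so the Galois group of f over Q is not contained in A_3 and must be all of S_3. The splitting field has degree |S_3| = 6 over Q, so [K : Q] = 6.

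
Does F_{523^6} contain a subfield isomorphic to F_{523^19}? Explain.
No: F_{523^19} is not a subfield of F_{523^6}

F_{p^m} embeds in F_{p^n} iff m | n. Here 19 ∤ 6 (since 6 = 0·19 + 6 with remainder 6 ≠ 0), so F_{523^19} is not a subfield of F_{523^6}. Equivalently: if it were, the tower law would give 19 = [F_{523^19}:F_523] dividing [F_{523^6}:F_523] = 6, contradiction.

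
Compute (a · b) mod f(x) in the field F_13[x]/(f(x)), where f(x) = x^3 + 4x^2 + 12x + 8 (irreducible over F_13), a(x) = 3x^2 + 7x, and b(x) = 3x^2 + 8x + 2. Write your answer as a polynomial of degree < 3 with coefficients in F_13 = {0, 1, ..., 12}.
a · b ≡ 9x^2 + 3x + 6 (mod f(x))

Multiply in F_13[x]: a(x)·b(x) = (3x^2 + 7x)·(3x^2 + 8x + 2) = 9x^4 + 6x^3 + 10x^2 + x. This has degree ≥ 3, so divide by f(x) over F_13: 9x^4 + 6x^3 + 10x^2 + x = (9x + 9)·(x^3 + 4x^2 + 12x + 8) + (9x^2 + 3x + 6). Hence a·b ≡ 9x^2 + 3x + 6 (mod f). (F_13[x]/(f) is a field with 13^3 = 2197 elements since f is irreducible of degree 3.)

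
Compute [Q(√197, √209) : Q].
[Q(√197, √209) : Q] = 4

[Q(√197):Q] = 2 (min poly x^2 - 197, irreducible since 197 is squarefree > 1). For the top step, suppose √209 ∈ Q(√197), say √209 = c + d√197 with c, d ∈ Q. Squaring: 209 = c^2 + 197d^2 + 2cd√197. Since √197 ∉ Q this forces 2cd = 0. If d = 0 then √209 = c ∈ Q, contradicting 209 squarefree > 1. If c = 0 then 209 = 197d^2, so 197·209 = (197d)^2 is a perfect square in Q — but 197·209 = 41173 is not a perfect square (since 197 and 209 are distinct squarefree integers). Contradiction. Hence √209 ∉ Q(√197), so x^2 - 209 stays irreducible over Q(√197) and [Q(√197, √209) : Q(√197)] = 2. By the tower law, [Q(√197, √209) : Q] = 2 · 2 = 4.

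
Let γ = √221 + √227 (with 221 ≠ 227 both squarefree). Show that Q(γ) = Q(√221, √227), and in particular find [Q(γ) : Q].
[Q(γ) : Q] = 4 (equivalently, Q(γ) = Q(√221, √227))

Obviously Q(γ) ⊆ Q(√221, √227), and [Q(√221, √227):Q] = 4 (since 221, 227 are distinct squarefree integers > 1 with 50167 not a perfect square). To show equality we compute the minimal polynomial of γ. From γ = √221 + √227: γ^2 = 221 + 2√(50167) + 227 = 448 + 2√(50167), so γ^2 - 448 = 2√(50167); squaring, (γ^2 - 448)^2 = 4·50167, i.e. γ^4 - 896γ^2 + 200704 - 200668 = 0, i.e. γ^4 - 896γ^2 + 36 = 0. So γ is a root of x^4 - 896x^2 + 36. This polynomial is irreducible over Q: it has no rational root (each ±√221 ± √227 is irrational), and any factorization into two quadratics over Q would force √(50167) ∈ Q (pairing opposite roots) or √221, √227 ∈ Q (other pairings), all impossible. Hence [Q(γ):Q] = 4 = [Q(√221, √227):Q], so Q(γ) = Q(√221, √227).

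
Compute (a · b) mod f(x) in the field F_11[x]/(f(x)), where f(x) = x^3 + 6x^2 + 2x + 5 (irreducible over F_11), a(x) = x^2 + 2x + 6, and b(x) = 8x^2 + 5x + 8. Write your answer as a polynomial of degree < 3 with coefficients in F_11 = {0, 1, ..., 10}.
a · b ≡ 3x^2 + 5x + 7 (mod f(x))

Multiply in F_11[x]: a(x)·b(x) = (x^2 + 2x + 6)·(8x^2 + 5x + 8) = 8x^4 + 10x^3 + 2x + 4. This has degree ≥ 3, so divide by f(x) over F_11: 8x^4 + 10x^3 + 2x + 4 = (8x + 6)·(x^3 + 6x^2 + 2x + 5) + (3x^2 + 5x + 7). Hence a·b ≡ 3x^2 + 5x + 7 (mod f). (F_11[x]/(f) is a field with 11^3 = 1331 elements since f is irreducible of degree 3.)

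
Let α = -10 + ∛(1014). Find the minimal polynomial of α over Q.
m_α(x) = x^3 + 30x^2 + 300x - 14

Set β = α + 10 = ∛(1014), so β^3 = 1014. Then (α + 10)^3 - 1014 = 0, i.e. α is a root of g(x) = (x + 10)^3 - 1014 = x^3 + 30x^2 + 300x - 14. Since g(x) = h(x + 10) where h(x) = x^3 - 1014, and h is irreducible over Q (because 1014 is not a perfect cube, so h has no rational root, and a monic cubic with no rational root is irreducible), g is also irreducible (irreducibility is preserved under the substitution x → x + 10). Hence m_α(x) = x^3 + 30x^2 + 300x - 14.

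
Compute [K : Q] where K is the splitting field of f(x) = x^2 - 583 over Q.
[K : Q] = 2

f(x) = x^2 - 583 factors as (x - √583)(x + √583). The splitting field is K = Q(√583). Since 583 is squarefree and > 1, it is not a perfect square, so x^2 - 583 is irreducible over Q and [Q(√583) : Q] = 2. Hence [K : Q] = 2.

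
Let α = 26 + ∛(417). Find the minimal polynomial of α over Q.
m_α(x) = x^3 - 78x^2 + 2028x - 17993

Set β = α - 26 = ∛(417), so β^3 = 417. Then (α - 26)^3 - 417 = 0, i.e. α is a root of g(x) = (x - 26)^3 - 417 = x^3 - 78x^2 + 2028x - 17993. Since g(x) = h(x - 26) where h(x) = x^3 - 417, and h is irreducible over Q (because 417 is not a perfect cube, so h has no rational root, and a monic cubic with no rational root is irreducible), g is also irreducible (irreducibility is preserved under the substitution x → x - 26). Hence m_α(x) = x^3 - 78x^2 + 2028x - 17993.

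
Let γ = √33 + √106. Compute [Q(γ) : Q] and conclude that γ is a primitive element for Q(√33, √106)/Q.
[Q(γ) : Q] = 4 (equivalently, Q(γ) = Q(√33, √106))

Obviously Q(γ) ⊆ Q(√33, √106), and [Q(√33, √106):Q] = 4 (since 33, 106 are distinct squarefree integers > 1 with 3498 not a perfect square). To show equality we compute the minimal polynomial of γ. From γ = √33 + √106: γ^2 = 33 + 2√(3498) + 106 = 139 + 2√(3498), so γ^2 - 139 = 2√(3498); squaring, (γ^2 - 139)^2 = 4·3498, i.e. γ^4 - 278γ^2 + 19321 - 13992 = 0, i.e. γ^4 - 278γ^2 + 5329 = 0. So γ is a root of x^4 - 278x^2 + 5329. This polynomial is irreducible over Q: it has no rational root (each ±√33 ± √106 is irrational), and any factorization into two quadratics over Q would force √(3498) ∈ Q (pairing opposite roots) or √33, √106 ∈ Q (other pairings), all impossible. Hence [Q(γ):Q] = 4 = [Q(√33, √106):Q], so Q(γ) = Q(√33, √106).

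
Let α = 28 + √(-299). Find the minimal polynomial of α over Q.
m_α(x) = x^2 - 56x + 1083

From α - 28 = √(-299), squaring gives (α - 28)^2 = -299, i.e. α^2 - 56α + 784 = -299, so α^2 - 56α + 1083 = 0. The discriminant of x^2 - 56x + 1083 is (-56)^2 - 4·(1083) = 3136 - 4332 = -1196, and 4·(-299) is not a perfect square in Q since -299 is squarefree and ≠ 1. Hence x^2 - 56x + 1083 is irreducible over Q and is the minimal polynomial of α.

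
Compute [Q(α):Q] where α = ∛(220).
[Q(α):Q] = 3

The minimal polynomial of α is x^3 - 220, irreducible over Q since 220 is not a perfect cube (so x^3 - 220 has no rational root). Hence [Q(α):Q] = deg(m_α) = 3.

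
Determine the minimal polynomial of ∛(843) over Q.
m_α(x) = x^3 - 843

α satisfies α^3 = 843, so x^3 - 843 annihilates α. By the rational root test, a rational root p/q (in lowest terms) of x^3 - 843 would satisfy p^3 = 843 q^3, forcing q = 1 and p^3 = 843; but 843 is not a perfect cube, contradiction. A monic cubic over Q with no rational root is irreducible (any nontrivial factorization would include a linear factor). Hence x^3 - 843 is the minimal polynomial of α, and in particular [Q(α):Q] = 3.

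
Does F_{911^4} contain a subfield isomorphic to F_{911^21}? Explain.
No: F_{911^21} is not a subfield of F_{911^4}

F_{p^m} embeds in F_{p^n} iff m | n. Here 21 ∤ 4 (since 4 = 0·21 + 4 with remainder 4 ≠ 0), so F_{911^21} is not a subfield of F_{911^4}. Equivalently: if it were, the tower law would give 21 = [F_{911^21}:F_911] dividing [F_{911^4}:F_911] = 4, contradiction.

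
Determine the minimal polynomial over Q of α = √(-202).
m_α(x) = x^2 + 202

α satisfies α^2 + 202 = 0, so x^2 + 202 annihilates α. Since d = -202 is squarefree and ≠ 1, it is not a perfect square in Q, so x^2 + 202 has no rational root and is therefore irreducible over Q (a degree-2 polynomial over a field is irreducible iff it has no root). Hence m_α(x) = x^2 + 202.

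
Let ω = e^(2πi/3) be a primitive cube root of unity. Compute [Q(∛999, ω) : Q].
[Q(∛999, ω) : Q] = 6

[Q(∛999):Q] = 3 (min poly x^3 - 999, irreducible since 999 is not a perfect cube). [Q(ω):Q] = 2 (min poly x^2 + x + 1). Since Q(∛999) ⊂ R and ω ∉ R, we have ω ∉ Q(∛999), so x^2 + x + 1 remains irreducible over Q(∛999) and [Q(∛999, ω) : Q(∛999)] = 2. By the tower law, [Q(∛999, ω) : Q] = 3 · 2 = 6. (In fact Q(∛999, ω) is the splitting field of x^3 - 999 over Q.)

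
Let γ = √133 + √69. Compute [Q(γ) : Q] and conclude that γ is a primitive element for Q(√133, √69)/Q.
[Q(γ) : Q] = 4 (equivalently, Q(γ) = Q(√133, √69))

Obviously Q(γ) ⊆ Q(√133, √69), and [Q(√133, √69):Q] = 4 (since 133, 69 are distinct squarefree integers > 1 with 9177 not a perfect square). To show equality we compute the minimal polynomial of γ. From γ = √133 + √69: γ^2 = 133 + 2√(9177) + 69 = 202 + 2√(9177), so γ^2 - 202 = 2√(9177); squaring, (γ^2 - 202)^2 = 4·9177, i.e. γ^4 - 404γ^2 + 40804 - 36708 = 0, i.e. γ^4 - 404γ^2 + 4096 = 0. So γ is a root of x^4 - 404x^2 + 4096. This polynomial is irreducible over Q: it has no rational root (each ±√133 ± √69 is irrational), and any factorization into two quadratics over Q would force √(9177) ∈ Q (pairing opposite roots) or √133, √69 ∈ Q (other pairings), all impossible. Hence [Q(γ):Q] = 4 = [Q(√133, √69):Q], so Q(γ) = Q(√133, √69).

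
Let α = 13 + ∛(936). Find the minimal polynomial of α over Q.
m_α(x) = x^3 - 39x^2 + 507x - 3133

Set β = α - 13 = ∛(936), so β^3 = 936. Then (α - 13)^3 - 936 = 0, i.e. α is a root of g(x) = (x - 13)^3 - 936 = x^3 - 39x^2 + 507x - 3133. Since g(x) = h(x - 13) where h(x) = x^3 - 936, and h is irreducible over Q (because 936 is not a perfect cube, so h has no rational root, and a monic cubic with no rational root is irreducible), g is also irreducible (irreducibility is preserved under the substitution x → x - 13). Hence m_α(x) = x^3 - 39x^2 + 507x - 3133.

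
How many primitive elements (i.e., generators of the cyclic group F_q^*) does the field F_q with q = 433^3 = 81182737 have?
There are φ(81182736) = 26313984 primitive elements

F_q^* is cyclic of order q - 1 = 81182736. A cyclic group of order m has exactly φ(m) generators. Here m = 81182736 = 2^4 · 3^4 · 37 · 1693, so the number of primitive elements is φ(81182736) = 26313984.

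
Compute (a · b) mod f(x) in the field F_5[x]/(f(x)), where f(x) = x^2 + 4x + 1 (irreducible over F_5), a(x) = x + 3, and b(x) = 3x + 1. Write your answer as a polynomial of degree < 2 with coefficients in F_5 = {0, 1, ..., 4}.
a · b ≡ 3x (mod f(x))

Multiply in F_5[x]: a(x)·b(x) = (x + 3)·(3x + 1) = 3x^2 + 3. This has degree ≥ 2, so divide by f(x) over F_5: 3x^2 + 3 = (3)·(x^2 + 4x + 1) + (3x). Hence a·b ≡ 3x (mod f). (F_5[x]/(f) is a field with 5^2 = 25 elements since f is irreducible of degree 2.)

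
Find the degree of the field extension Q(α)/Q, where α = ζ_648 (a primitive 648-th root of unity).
[Q(α):Q] = 216

The minimal polynomial of ζ_648 over Q is the 648-th cyclotomic polynomial Φ_648(x), which is irreducible over Q and has degree φ(648) = 216. Hence [Q(α):Q] = φ(648) = 216.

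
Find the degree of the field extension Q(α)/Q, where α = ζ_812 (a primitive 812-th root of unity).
[Q(α):Q] = 336

The minimal polynomial of ζ_812 over Q is the 812-th cyclotomic polynomial Φ_812(x), which is irreducible over Q and has degree φ(812) = 336. Hence [Q(α):Q] = φ(812) = 336.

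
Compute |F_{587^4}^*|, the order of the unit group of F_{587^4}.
|F_{587^4}^*| = 118727795760

F_{587^4} has 587^4 = 118727795761 elements; its multiplicative group consists of all nonzero elements, so |F_{587^4}^*| = 118727795761 - 1 = 118727795760. (It is cyclic since any finite subgroup of the multiplicative group of a field is cyclic.)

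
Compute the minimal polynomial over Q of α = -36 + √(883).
m_α(x) = x^2 + 72x + 413

From α + 36 = √(883), squaring gives (α + 36)^2 = 883, i.e. α^2 + 72α + 1296 = 883, so α^2 + 72α + 413 = 0. The discriminant of x^2 + 72x + 413 is (72)^2 - 4·(413) = 5184 - 1652 = 3532, and 4·(883) is not a perfect square in Q since 883 is squarefree and ≠ 1. Hence x^2 + 72x + 413 is irreducible over Q and is the minimal polynomial of α.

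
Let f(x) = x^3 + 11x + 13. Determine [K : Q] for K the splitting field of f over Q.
[K : Q] = 6

By the rational root test, any rational root of the monic integer polynomial f(x) = x^3 + 11x + 13 must be an integer dividing the constant term 13, i.e. one of ±{1, 13}. Evaluating: f(1) = 25, f(-1) = 1, f(13) = 2353, f(-13) = -2327; none is 0, so f has no rational root and is therefore irreducible over Q (a cubic with no linear factor over a field is irreducible). For an irreducible cubic, the Galois group is A_3 or S_3 according as the discriminant disc(f) = -4a^3 - 27b^2 = -4·(11)^3 - 27·(13)^2 = -9887 is or is not a square in Q. Here disc(f) = -9887 is not a perfect square in Q, so the Galois group of f over Q is not contained in A_3 and must be all of S_3. The splitting field has degree |S_3| = 6 over Q, so [K : Q] = 6.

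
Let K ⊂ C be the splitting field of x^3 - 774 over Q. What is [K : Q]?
[K : Q] = 6

The roots of x^3 - 774 are ∛774, ω∛774, ω^2∛774 where ω = e^(2πi/3) is a primitive cube root of unity, so K = Q(∛774, ω). Now [Q(∛774):Q] = 3 (since 774 is not a perfect cube, x^3 - 774 is irreducible) and [Q(ω):Q] = 2. Both 2 and 3 divide [K:Q], and [K:Q] ≤ 3·2 = 6, so [K:Q] = 6. (Equivalently: Q(∛774) ⊂ R but ω ∉ R, so [K : Q(∛774)] = 2.)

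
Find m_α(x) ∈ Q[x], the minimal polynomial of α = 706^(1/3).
m_α(x) = x^3 - 706

α satisfies α^3 = 706, so x^3 - 706 annihilates α. By the rational root test, a rational root p/q (in lowest terms) of x^3 - 706 would satisfy p^3 = 706 q^3, forcing q = 1 and p^3 = 706; but 706 is not a perfect cube, contradiction. A monic cubic over Q with no rational root is irreducible (any nontrivial factorization would include a linear factor). Hence x^3 - 706 is the minimal polynomial of α, and in particular [Q(α):Q] = 3.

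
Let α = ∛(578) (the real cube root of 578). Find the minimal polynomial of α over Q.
m_α(x) = x^3 - 578

α satisfies α^3 = 578, so x^3 - 578 annihilates α. By the rational root test, a rational root p/q (in lowest terms) of x^3 - 578 would satisfy p^3 = 578 q^3, forcing q = 1 and p^3 = 578; but 578 is not a perfect cube, contradiction. A monic cubic over Q with no rational root is irreducible (any nontrivial factorization would include a linear factor). Hence x^3 - 578 is the minimal polynomial of α, and in particular [Q(α):Q] = 3.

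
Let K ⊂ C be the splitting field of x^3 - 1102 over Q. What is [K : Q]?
[K : Q] = 6

The roots of x^3 - 1102 are ∛1102, ω∛1102, ω^2∛1102 where ω = e^(2πi/3) is a primitive cube root of unity, so K = Q(∛1102, ω). Now [Q(∛1102):Q] = 3 (since 1102 is not a perfect cube, x^3 - 1102 is irreducible) and [Q(ω):Q] = 2. Both 2 and 3 divide [K:Q], and [K:Q] ≤ 3·2 = 6, so [K:Q] = 6. (Equivalently: Q(∛1102) ⊂ R but ω ∉ R, so [K : Q(∛1102)] = 2.)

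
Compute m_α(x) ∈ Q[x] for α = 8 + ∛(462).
m_α(x) = x^3 - 24x^2 + 192x - 974

Set β = α - 8 = ∛(462), so β^3 = 462. Then (α - 8)^3 - 462 = 0, i.e. α is a root of g(x) = (x - 8)^3 - 462 = x^3 - 24x^2 + 192x - 974. Since g(x) = h(x - 8) where h(x) = x^3 - 462, and h is irreducible over Q (because 462 is not a perfect cube, so h has no rational root, and a monic cubic with no rational root is irreducible), g is also irreducible (irreducibility is preserved under the substitution x → x - 8). Hence m_α(x) = x^3 - 24x^2 + 192x - 974.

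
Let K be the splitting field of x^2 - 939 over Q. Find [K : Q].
[K : Q] = 2

f(x) = x^2 - 939 factors as (x - √939)(x + √939). The splitting field is K = Q(√939). Since 939 is squarefree and > 1, it is not a perfect square, so x^2 - 939 is irreducible over Q and [Q(√939) : Q] = 2. Hence [K : Q] = 2.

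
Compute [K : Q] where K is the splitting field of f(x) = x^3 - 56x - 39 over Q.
[K : Q] = 6

By the rational root test, any rational root of the monic integer polynomial f(x) = x^3 - 56x - 39 must be an integer dividing the constant term -39, i.e. one of ±{1, 3, 13, 39}. Evaluating: f(1) = -94, f(-1) = 16, f(3) = -180, f(-3) = 102, f(13) = 1430, f(-13) = -1508, f(39) = 57096, f(-39) = -57174; none is 0, so f has no rational root and is therefore irreducible over Q (a cubic with no linear factor over a field is irreducible). For an irreducible cubic, the Galois group is A_3 or S_3 according as the discriminant disc(f) = -4a^3 - 27b^2 = -4·(-56)^3 - 27·(-39)^2 = 661397 is or is not a square in Q. Here disc(f) = 661397 is not a perfect square in Q, so the Galois group of f over Q is not contained in A_3 and must be all of S_3. The splitting field has degree |S_3| = 6 over Q, so [K : Q] = 6.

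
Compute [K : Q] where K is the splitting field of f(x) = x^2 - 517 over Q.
[K : Q] = 2

f(x) = x^2 - 517 factors as (x - √517)(x + √517). The splitting field is K = Q(√517). Since 517 is squarefree and > 1, it is not a perfect square, so x^2 - 517 is irreducible over Q and [Q(√517) : Q] = 2. Hence [K : Q] = 2.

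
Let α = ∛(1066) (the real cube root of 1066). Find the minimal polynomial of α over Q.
m_α(x) = x^3 - 1066

α satisfies α^3 = 1066, so x^3 - 1066 annihilates α. By the rational root test, a rational root p/q (in lowest terms) of x^3 - 1066 would satisfy p^3 = 1066 q^3, forcing q = 1 and p^3 = 1066; but 1066 is not a perfect cube, contradiction. A monic cubic over Q with no rational root is irreducible (any nontrivial factorization would include a linear factor). Hence x^3 - 1066 is the minimal polynomial of α, and in particular [Q(α):Q] = 3.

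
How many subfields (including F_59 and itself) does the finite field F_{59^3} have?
F_{59^3} has 2 subfields

The subfields of F_{p^n} are exactly the fields F_{p^d} for d | n (each is the fixed field of the unique index-d subgroup of Gal(F_{p^n}/F_p) ≅ Z/nZ). The divisors of n = 3 are {1, 3}, giving 2 subfields: F_{59^1}, F_{59^3}.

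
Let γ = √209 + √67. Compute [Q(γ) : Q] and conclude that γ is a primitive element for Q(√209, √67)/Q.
[Q(γ) : Q] = 4 (equivalently, Q(γ) = Q(√209, √67))

Obviously Q(γ) ⊆ Q(√209, √67), and [Q(√209, √67):Q] = 4 (since 209, 67 are distinct squarefree integers > 1 with 14003 not a perfect square). To show equality we compute the minimal polynomial of γ. From γ = √209 + √67: γ^2 = 209 + 2√(14003) + 67 = 276 + 2√(14003), so γ^2 - 276 = 2√(14003); squaring, (γ^2 - 276)^2 = 4·14003, i.e. γ^4 - 552γ^2 + 76176 - 56012 = 0, i.e. γ^4 - 552γ^2 + 20164 = 0. So γ is a root of x^4 - 552x^2 + 20164. This polynomial is irreducible over Q: it has no rational root (each ±√209 ± √67 is irrational), and any factorization into two quadratics over Q would force √(14003) ∈ Q (pairing opposite roots) or √209, √67 ∈ Q (other pairings), all impossible. Hence [Q(γ):Q] = 4 = [Q(√209, √67):Q], so Q(γ) = Q(√209, √67).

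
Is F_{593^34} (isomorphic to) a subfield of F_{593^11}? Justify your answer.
No: F_{593^34} is not a subfield of F_{593^11}

F_{p^m} embeds in F_{p^n} iff m | n. Here 34 ∤ 11 (since 11 = 0·34 + 11 with remainder 11 ≠ 0), so F_{593^34} is not a subfield of F_{593^11}. Equivalently: if it were, the tower law would give 34 = [F_{593^34}:F_593] dividing [F_{593^11}:F_593] = 11, contradiction.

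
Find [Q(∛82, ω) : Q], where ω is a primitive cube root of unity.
[Q(∛82, ω) : Q] = 6

[Q(∛82):Q] = 3 (min poly x^3 - 82, irreducible since 82 is not a perfect cube). [Q(ω):Q] = 2 (min poly x^2 + x + 1). Since Q(∛82) ⊂ R and ω ∉ R, we have ω ∉ Q(∛82), so x^2 + x + 1 remains irreducible over Q(∛82) and [Q(∛82, ω) : Q(∛82)] = 2. By the tower law, [Q(∛82, ω) : Q] = 3 · 2 = 6. (In fact Q(∛82, ω) is the splitting field of x^3 - 82 over Q.)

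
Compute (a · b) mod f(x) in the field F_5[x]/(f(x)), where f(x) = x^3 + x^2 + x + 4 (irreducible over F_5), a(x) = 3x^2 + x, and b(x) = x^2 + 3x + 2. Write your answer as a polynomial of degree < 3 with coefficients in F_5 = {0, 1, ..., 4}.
a · b ≡ 4x^2 + 3x + 2 (mod f(x))

Multiply in F_5[x]: a(x)·b(x) = (3x^2 + x)·(x^2 + 3x + 2) = 3x^4 + 4x^2 + 2x. This has degree ≥ 3, so divide by f(x) over F_5: 3x^4 + 4x^2 + 2x = (3x + 2)·(x^3 + x^2 + x + 4) + (4x^2 + 3x + 2). Hence a·b ≡ 4x^2 + 3x + 2 (mod f). (F_5[x]/(f) is a field with 5^3 = 125 elements since f is irreducible of degree 3.)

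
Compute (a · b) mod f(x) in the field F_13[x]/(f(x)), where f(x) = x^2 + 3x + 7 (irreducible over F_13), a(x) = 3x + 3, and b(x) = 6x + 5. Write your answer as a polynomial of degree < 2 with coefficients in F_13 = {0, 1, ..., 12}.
a · b ≡ 5x + 6 (mod f(x))

Multiply in F_13[x]: a(x)·b(x) = (3x + 3)·(6x + 5) = 5x^2 + 7x + 2. This has degree ≥ 2, so divide by f(x) over F_13: 5x^2 + 7x + 2 = (5)·(x^2 + 3x + 7) + (5x + 6). Hence a·b ≡ 5x + 6 (mod f). (F_13[x]/(f) is a field with 13^2 = 169 elements since f is irreducible of degree 2.)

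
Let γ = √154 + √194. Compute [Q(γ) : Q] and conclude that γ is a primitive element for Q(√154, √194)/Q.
[Q(γ) : Q] = 4 (equivalently, Q(γ) = Q(√154, √194))

Obviously Q(γ) ⊆ Q(√154, √194), and [Q(√154, √194):Q] = 4 (since 154, 194 are distinct squarefree integers > 1 with 29876 not a perfect square). To show equality we compute the minimal polynomial of γ. From γ = √154 + √194: γ^2 = 154 + 2√(29876) + 194 = 348 + 2√(29876), so γ^2 - 348 = 2√(29876); squaring, (γ^2 - 348)^2 = 4·29876, i.e. γ^4 - 696γ^2 + 121104 - 119504 = 0, i.e. γ^4 - 696γ^2 + 1600 = 0. So γ is a root of x^4 - 696x^2 + 1600. This polynomial is irreducible over Q: it has no rational root (each ±√154 ± √194 is irrational), and any factorization into two quadratics over Q would force √(29876) ∈ Q (pairing opposite roots) or √154, √194 ∈ Q (other pairings), all impossible. Hence [Q(γ):Q] = 4 = [Q(√154, √194):Q], so Q(γ) = Q(√154, √194).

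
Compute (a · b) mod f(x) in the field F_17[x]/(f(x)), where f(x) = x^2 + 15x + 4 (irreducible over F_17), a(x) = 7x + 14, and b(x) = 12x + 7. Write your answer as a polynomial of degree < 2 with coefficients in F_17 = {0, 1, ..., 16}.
a · b ≡ 11x (mod f(x))

Multiply in F_17[x]: a(x)·b(x) = (7x + 14)·(12x + 7) = 16x^2 + 13x + 13. This has degree ≥ 2, so divide by f(x) over F_17: 16x^2 + 13x + 13 = (16)·(x^2 + 15x + 4) + (11x). Hence a·b ≡ 11x (mod f). (F_17[x]/(f) is a field with 17^2 = 289 elements since f is irreducible of degree 2.)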